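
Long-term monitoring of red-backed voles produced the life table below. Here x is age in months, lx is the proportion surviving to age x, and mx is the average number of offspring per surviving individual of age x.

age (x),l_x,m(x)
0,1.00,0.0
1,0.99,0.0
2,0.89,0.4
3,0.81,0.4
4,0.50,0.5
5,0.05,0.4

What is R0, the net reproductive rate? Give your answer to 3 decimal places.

0.950

lx·mx by age: 0, 0, 0.356, 0.324, 0.25, 0.02
R0 = Σ lx·mx = 0.95 → 0.950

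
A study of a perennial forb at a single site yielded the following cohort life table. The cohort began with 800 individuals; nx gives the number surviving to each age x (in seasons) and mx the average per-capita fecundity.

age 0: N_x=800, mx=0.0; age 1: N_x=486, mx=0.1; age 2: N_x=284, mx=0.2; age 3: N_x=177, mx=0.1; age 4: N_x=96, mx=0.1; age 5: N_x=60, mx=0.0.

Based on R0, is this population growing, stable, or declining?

declining

lx = nx/n0 = nx/800: 1, 0.6075, 0.355, 0.22125, 0.12, 0.075
R0 = Σ lx·mx = 0 + 0.06075 + 0.071 + 0.022125 + 0.012 + 0 = 0.165875
R0 < 1, so the population is declining.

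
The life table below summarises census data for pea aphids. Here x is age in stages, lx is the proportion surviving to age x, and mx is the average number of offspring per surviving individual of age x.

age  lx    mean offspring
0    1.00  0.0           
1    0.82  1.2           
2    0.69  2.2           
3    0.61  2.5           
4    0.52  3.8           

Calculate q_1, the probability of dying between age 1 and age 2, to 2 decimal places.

0.16

q_1 = (l_1 − l_2) / l_1 = (0.82 − 0.69) / 0.82
     = 0.13 / 0.82 = 0.158537… → 0.16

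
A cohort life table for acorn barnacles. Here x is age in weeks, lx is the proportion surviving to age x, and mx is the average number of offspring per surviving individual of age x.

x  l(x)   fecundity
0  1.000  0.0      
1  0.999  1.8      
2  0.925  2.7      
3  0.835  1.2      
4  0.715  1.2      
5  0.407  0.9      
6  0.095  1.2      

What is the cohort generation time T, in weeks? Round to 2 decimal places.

2.37

lx·mx: 0, 1.7982, 2.4975, 1.002, 0.858, 0.3663, 0.114 → R0 = 6.636
x·lx·mx: 0, 1.7982, 4.995, 3.006, 3.432, 1.8315, 0.684 → Σ = 15.7467
T = 15.7467 / 6.636 = 2.37292… → 2.37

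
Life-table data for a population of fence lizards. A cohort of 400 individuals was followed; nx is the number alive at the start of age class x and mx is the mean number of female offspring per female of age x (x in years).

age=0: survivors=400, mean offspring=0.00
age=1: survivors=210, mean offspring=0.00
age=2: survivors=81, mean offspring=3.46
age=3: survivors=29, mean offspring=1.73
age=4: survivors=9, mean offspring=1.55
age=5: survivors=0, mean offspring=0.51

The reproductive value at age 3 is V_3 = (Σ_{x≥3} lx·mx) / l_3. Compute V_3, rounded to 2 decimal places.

lx = nx/n0 = nx/400: 1, 0.525, 0.2025, 0.0725, 0.0225, 0
lx·mx for x ≥ 3: 0.125425, 0.034875, 0 → sum = 0.1603
V_3 = 0.1603 / l_3 = 0.1603 / 0.0725 = 2.211034… → 2.21

2.21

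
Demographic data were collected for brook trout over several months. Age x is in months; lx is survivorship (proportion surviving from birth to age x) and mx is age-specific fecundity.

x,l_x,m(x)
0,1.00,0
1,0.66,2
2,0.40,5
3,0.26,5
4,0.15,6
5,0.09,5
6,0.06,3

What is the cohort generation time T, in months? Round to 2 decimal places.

lx·mx: 0, 1.32, 2, 1.3, 0.9, 0.45, 0.18 → R0 = 6.15
x·lx·mx: 0, 1.32, 4, 3.9, 3.6, 2.25, 1.08 → Σ = 16.15
T = 16.15 / 6.15 = 2.626016… → 2.63

2.63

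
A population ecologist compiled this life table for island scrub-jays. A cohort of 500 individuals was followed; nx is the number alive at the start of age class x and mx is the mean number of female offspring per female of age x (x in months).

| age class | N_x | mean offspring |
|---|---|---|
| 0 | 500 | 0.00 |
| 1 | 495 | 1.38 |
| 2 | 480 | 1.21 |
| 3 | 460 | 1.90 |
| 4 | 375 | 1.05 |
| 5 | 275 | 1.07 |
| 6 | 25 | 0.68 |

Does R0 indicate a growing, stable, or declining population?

growing

lx = nx/n0 = nx/500: 1, 0.99, 0.96, 0.92, 0.75, 0.55, 0.05
R0 = Σ lx·mx = 0 + 1.3662 + 1.1616 + 1.748 + 0.7875 + 0.5885 + 0.034 = 5.6858
R0 > 1, so the population is growing.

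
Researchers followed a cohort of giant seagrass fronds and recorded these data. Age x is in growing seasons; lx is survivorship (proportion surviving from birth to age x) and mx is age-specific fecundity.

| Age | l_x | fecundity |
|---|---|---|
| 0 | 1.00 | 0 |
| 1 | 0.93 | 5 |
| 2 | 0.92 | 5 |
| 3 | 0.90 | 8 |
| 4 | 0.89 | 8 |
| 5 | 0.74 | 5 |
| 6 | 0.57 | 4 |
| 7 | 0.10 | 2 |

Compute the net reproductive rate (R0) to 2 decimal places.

lx·mx by age: 0, 4.65, 4.6, 7.2, 7.12, 3.7, 2.28, 0.2
R0 = Σ lx·mx = 29.75 → 29.75

29.75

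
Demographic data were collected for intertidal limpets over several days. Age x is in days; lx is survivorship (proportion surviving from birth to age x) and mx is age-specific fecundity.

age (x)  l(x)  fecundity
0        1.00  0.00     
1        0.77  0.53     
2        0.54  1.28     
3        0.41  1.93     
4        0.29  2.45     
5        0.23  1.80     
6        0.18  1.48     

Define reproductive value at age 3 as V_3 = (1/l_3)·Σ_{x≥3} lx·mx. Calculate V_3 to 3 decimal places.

lx·mx for x ≥ 3: 0.7913, 0.7105, 0.414, 0.2664 → sum = 2.1822
V_3 = 2.1822 / l_3 = 2.1822 / 0.41 = 5.322439… → 5.322

5.322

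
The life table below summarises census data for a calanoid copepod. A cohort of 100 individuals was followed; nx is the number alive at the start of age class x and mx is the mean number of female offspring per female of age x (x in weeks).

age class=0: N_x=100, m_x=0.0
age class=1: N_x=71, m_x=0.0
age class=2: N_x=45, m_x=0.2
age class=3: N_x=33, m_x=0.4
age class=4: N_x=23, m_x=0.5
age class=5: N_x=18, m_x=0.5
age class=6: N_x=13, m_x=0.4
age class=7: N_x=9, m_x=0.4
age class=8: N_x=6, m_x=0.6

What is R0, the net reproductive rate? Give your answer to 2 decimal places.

lx = nx/n0 = nx/100: 1, 0.71, 0.45, 0.33, 0.23, 0.18, 0.13, 0.09, 0.06
lx·mx by age: 0, 0, 0.09, 0.132, 0.115, 0.09, 0.052, 0.036, 0.036
R0 = Σ lx·mx = 0.551 → 0.55

0.55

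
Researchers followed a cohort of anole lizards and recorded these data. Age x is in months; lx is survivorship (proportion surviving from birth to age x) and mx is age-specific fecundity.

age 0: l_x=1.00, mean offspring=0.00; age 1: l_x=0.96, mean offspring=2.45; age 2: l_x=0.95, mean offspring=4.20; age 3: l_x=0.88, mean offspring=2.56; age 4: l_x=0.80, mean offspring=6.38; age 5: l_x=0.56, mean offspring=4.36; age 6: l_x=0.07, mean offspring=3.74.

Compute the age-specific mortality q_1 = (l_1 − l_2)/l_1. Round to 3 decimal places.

0.010

q_1 = (l_1 − l_2) / l_1 = (0.96 − 0.95) / 0.96
     = 0.01 / 0.96 = 0.010417… → 0.010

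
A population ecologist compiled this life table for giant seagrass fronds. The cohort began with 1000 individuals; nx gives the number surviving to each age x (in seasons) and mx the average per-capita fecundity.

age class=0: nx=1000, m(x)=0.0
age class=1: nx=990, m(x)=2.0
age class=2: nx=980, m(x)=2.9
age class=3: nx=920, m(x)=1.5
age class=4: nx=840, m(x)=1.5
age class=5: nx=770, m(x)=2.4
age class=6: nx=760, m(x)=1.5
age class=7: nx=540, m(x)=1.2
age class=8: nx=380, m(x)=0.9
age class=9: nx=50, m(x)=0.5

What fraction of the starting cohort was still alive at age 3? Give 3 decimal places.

l_3 = n_3/n_0 = 920/1000 = 0.92 → 0.920

0.920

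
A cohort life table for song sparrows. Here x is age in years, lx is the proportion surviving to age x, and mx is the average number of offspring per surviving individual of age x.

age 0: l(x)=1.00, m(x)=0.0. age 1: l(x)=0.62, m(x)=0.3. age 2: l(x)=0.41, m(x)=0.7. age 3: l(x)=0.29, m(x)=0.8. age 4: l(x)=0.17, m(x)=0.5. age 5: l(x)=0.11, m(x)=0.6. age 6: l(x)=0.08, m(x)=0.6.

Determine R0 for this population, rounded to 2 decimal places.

lx·mx by age: 0, 0.186, 0.287, 0.232, 0.085, 0.066, 0.048
R0 = Σ lx·mx = 0.904 → 0.90

0.90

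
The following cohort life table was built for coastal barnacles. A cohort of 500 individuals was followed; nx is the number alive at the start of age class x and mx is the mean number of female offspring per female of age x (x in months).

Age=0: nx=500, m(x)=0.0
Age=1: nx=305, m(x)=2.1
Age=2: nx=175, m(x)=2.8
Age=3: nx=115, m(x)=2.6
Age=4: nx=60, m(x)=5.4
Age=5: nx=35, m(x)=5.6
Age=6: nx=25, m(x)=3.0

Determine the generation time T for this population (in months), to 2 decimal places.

lx = nx/n0 = nx/500: 1, 0.61, 0.35, 0.23, 0.12, 0.07, 0.05
lx·mx: 0, 1.281, 0.98, 0.598, 0.648, 0.392, 0.15 → R0 = 4.049
x·lx·mx: 0, 1.281, 1.96, 1.794, 2.592, 1.96, 0.9 → Σ = 10.487
T = 10.487 / 4.049 = 2.590022… → 2.59

2.59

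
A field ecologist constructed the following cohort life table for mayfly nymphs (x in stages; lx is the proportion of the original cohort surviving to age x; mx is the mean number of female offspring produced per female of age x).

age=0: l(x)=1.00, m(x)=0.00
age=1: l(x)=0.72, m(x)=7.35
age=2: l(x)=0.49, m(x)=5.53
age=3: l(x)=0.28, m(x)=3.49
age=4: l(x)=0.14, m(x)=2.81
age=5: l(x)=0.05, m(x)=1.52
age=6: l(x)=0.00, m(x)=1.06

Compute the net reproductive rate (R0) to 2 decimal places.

lx·mx by age: 0, 5.292, 2.7097, 0.9772, 0.3934, 0.076, 0
R0 = Σ lx·mx = 9.4483 → 9.45

9.45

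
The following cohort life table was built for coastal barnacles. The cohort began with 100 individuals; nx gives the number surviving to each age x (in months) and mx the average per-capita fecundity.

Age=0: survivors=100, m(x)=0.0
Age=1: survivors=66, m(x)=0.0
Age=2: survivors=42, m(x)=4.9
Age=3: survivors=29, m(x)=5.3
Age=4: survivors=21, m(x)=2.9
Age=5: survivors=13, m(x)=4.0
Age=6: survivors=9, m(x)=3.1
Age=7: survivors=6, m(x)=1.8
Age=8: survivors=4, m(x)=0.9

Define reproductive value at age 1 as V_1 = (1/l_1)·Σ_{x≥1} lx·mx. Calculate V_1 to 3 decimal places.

lx = nx/n0 = nx/100: 1, 0.66, 0.42, 0.29, 0.21, 0.13, 0.09, 0.06, 0.04
lx·mx for x ≥ 1: 0, 2.058, 1.537, 0.609, 0.52, 0.279, 0.108, 0.036 → sum = 5.147
V_1 = 5.147 / l_1 = 5.147 / 0.66 = 7.798485… → 7.798

7.798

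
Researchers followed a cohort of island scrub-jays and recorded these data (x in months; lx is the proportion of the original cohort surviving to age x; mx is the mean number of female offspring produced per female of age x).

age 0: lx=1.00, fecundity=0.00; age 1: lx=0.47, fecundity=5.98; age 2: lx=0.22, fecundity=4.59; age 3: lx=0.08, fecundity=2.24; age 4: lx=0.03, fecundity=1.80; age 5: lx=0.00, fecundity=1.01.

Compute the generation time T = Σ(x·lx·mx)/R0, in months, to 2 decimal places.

lx·mx: 0, 2.8106, 1.0098, 0.1792, 0.054, 0 → R0 = 4.0536
x·lx·mx: 0, 2.8106, 2.0196, 0.5376, 0.216, 0 → Σ = 5.5838
T = 5.5838 / 4.0536 = 1.377492… → 1.38

1.38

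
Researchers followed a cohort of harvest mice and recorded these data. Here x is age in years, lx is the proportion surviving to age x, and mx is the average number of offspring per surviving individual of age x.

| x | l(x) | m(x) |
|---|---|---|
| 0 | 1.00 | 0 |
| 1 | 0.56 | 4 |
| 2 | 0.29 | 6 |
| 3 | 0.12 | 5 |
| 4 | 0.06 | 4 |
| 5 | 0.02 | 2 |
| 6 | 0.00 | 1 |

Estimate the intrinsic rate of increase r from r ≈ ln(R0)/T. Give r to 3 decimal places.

R0 = Σ lx·mx = 0 + 2.24 + 1.74 + 0.6 + 0.24 + 0.04 + 0 = 4.86
Σ x·lx·mx = 8.68; T = 8.68/4.86 = 1.78601…
r ≈ ln(R0)/T = ln(4.86)/1.78601… = 0.88524… → 0.885

0.885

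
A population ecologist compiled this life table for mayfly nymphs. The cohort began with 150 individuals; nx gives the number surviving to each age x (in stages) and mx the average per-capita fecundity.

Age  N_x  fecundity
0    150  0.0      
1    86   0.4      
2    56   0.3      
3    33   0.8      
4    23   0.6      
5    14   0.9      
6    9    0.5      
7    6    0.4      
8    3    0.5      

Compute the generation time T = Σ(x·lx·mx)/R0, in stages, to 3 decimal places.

2.858

lx = nx/n0 = nx/150: 1, 0.57333…, 0.37333…, 0.22, 0.15333…, 0.09333…, 0.06, 0.04, 0.02
lx·mx: 0, 0.229333…, 0.112…, 0.176, 0.092…, 0.084…, 0.03, 0.016, 0.01 → R0 = 0.749333…
x·lx·mx: 0, 0.229333…, 0.224…, 0.528, 0.368…, 0.42…, 0.18, 0.112, 0.08 → Σ = 2.141333…
T = 2.141333… / 0.749333… = 2.857651… → 2.858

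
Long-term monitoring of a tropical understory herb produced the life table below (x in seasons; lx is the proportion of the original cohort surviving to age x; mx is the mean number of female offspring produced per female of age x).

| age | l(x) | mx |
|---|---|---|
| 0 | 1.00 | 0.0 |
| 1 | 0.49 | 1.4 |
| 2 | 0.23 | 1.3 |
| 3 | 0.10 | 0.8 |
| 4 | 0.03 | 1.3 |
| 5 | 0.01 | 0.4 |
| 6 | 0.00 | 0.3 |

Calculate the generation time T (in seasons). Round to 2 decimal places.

lx·mx: 0, 0.686, 0.299, 0.08, 0.039, 0.004, 0 → R0 = 1.108
x·lx·mx: 0, 0.686, 0.598, 0.24, 0.156, 0.02, 0 → Σ = 1.7
T = 1.7 / 1.108 = 1.534296… → 1.53

1.53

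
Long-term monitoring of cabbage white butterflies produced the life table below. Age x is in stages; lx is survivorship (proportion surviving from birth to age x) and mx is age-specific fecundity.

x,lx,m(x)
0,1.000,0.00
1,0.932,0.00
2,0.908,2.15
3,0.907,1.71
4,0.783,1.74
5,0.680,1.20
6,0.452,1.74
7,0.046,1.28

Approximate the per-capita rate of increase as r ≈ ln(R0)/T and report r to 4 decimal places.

R0 = Σ lx·mx = 0 + 0 + 1.9522 + 1.55097 + 1.36242 + 0.816 + 0.78648 + 0.05888 = 6.52695
Σ x·lx·mx = 23.21803; T = 23.21803/6.52695 = 3.55726…
r ≈ ln(R0)/T = ln(6.52695)/3.55726… = 0.527356… → 0.5274

0.5274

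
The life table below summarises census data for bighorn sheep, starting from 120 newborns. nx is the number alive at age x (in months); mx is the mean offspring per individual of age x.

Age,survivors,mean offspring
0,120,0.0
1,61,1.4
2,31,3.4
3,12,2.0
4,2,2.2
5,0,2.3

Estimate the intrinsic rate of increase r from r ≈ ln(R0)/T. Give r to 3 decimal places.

0.342

lx = nx/n0 = nx/120: 1, 0.50833…, 0.25833…, 0.1, 0.01667…, 0
R0 = Σ lx·mx = 0 + 0.71167… + 0.87833… + 0.2 + 0.03667… + 0 = 1.826667…
Σ x·lx·mx = 3.215…; T = 3.215…/1.826667… = 1.76004…
r ≈ ln(R0)/T = ln(1.826667…)/1.76004… = 0.34232… → 0.342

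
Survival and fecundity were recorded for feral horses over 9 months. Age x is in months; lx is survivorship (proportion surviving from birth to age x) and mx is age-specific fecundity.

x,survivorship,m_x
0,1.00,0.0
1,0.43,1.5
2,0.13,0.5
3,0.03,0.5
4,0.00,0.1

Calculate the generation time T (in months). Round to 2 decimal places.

1.13

lx·mx: 0, 0.645, 0.065, 0.015, 0 → R0 = 0.725
x·lx·mx: 0, 0.645, 0.13, 0.045, 0 → Σ = 0.82
T = 0.82 / 0.725 = 1.131034… → 1.13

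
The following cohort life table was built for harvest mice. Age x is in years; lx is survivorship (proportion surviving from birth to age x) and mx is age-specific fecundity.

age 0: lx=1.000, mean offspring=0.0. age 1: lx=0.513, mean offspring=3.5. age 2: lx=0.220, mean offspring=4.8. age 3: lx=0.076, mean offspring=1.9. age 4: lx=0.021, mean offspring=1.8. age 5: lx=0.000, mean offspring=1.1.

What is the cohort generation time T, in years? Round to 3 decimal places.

1.481

lx·mx: 0, 1.7955, 1.056, 0.1444, 0.0378, 0 → R0 = 3.0337
x·lx·mx: 0, 1.7955, 2.112, 0.4332, 0.1512, 0 → Σ = 4.4919
T = 4.4919 / 3.0337 = 1.480667… → 1.481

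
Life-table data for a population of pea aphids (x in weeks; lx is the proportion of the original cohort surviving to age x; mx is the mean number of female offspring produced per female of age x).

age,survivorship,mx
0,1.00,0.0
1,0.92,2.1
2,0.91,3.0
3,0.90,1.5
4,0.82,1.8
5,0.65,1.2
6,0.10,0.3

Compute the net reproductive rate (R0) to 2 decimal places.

8.30

lx·mx by age: 0, 1.932, 2.73, 1.35, 1.476, 0.78, 0.03
R0 = Σ lx·mx = 8.298 → 8.30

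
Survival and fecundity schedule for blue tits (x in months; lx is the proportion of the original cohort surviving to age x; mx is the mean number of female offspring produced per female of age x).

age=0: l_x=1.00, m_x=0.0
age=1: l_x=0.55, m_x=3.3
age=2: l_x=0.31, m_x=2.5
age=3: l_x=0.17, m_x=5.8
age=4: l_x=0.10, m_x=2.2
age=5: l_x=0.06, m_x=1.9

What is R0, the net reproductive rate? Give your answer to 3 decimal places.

3.910

lx·mx by age: 0, 1.815, 0.775, 0.986, 0.22, 0.114
R0 = Σ lx·mx = 3.91 → 3.910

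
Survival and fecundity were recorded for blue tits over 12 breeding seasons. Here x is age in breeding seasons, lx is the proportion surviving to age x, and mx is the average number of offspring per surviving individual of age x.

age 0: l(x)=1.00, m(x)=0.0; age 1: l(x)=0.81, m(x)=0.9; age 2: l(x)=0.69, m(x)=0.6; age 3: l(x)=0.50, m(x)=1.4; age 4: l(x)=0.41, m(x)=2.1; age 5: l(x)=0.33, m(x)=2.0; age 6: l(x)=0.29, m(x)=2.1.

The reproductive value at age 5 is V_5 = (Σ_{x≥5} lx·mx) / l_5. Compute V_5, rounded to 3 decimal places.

3.845

lx·mx for x ≥ 5: 0.66, 0.609 → sum = 1.269
V_5 = 1.269 / l_5 = 1.269 / 0.33 = 3.845455… → 3.845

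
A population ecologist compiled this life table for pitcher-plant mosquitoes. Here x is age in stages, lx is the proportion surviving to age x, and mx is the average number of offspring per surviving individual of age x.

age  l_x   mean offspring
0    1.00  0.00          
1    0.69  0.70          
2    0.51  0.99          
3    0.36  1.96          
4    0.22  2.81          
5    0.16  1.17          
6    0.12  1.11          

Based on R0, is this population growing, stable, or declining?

R0 = Σ lx·mx = 0 + 0.483 + 0.5049 + 0.7056 + 0.6182 + 0.1872 + 0.1332 = 2.6321
R0 > 1, so the population is growing.

growing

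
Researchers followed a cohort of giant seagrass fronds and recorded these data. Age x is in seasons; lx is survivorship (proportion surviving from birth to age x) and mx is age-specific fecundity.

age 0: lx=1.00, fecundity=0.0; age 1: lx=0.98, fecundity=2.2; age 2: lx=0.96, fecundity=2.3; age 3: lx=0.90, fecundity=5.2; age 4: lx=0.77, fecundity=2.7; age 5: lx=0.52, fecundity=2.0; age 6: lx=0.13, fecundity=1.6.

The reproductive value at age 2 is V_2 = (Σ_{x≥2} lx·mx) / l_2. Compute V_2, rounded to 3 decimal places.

lx·mx for x ≥ 2: 2.208, 4.68, 2.079, 1.04, 0.208 → sum = 10.215
V_2 = 10.215 / l_2 = 10.215 / 0.96 = 10.640625 → 10.641

10.641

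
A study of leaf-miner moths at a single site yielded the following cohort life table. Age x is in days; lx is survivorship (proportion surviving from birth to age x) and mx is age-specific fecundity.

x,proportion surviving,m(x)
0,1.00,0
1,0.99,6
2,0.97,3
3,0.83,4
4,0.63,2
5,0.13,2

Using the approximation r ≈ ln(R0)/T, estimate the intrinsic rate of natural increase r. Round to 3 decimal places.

1.277

R0 = Σ lx·mx = 0 + 5.94 + 2.91 + 3.32 + 1.26 + 0.26 = 13.69
Σ x·lx·mx = 28.06; T = 28.06/13.69 = 2.04967…
r ≈ ln(R0)/T = ln(13.69)/2.04967… = 1.27663… → 1.277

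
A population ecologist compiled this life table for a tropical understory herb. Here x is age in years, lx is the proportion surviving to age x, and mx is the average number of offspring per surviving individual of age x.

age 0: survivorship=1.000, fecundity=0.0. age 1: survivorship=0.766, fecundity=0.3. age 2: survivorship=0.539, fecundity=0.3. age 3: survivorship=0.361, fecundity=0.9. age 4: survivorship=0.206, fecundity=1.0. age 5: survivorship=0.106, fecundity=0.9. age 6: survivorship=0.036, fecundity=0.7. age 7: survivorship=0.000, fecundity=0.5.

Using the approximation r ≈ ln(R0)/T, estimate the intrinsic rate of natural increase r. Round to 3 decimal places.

0.015

R0 = Σ lx·mx = 0 + 0.2298 + 0.1617 + 0.3249 + 0.206 + 0.0954 + 0.0252 + 0 = 1.043
Σ x·lx·mx = 2.9801; T = 2.9801/1.043 = 2.85724…
r ≈ ln(R0)/T = ln(1.043)/2.85724… = 0.01473… → 0.015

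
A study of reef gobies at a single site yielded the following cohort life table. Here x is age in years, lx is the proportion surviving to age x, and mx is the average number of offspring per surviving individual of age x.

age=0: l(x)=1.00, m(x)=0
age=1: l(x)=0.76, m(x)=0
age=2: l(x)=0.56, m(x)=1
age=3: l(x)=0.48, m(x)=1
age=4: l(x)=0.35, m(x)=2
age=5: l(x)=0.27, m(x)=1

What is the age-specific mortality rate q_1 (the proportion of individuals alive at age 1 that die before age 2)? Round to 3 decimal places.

q_1 = (l_1 − l_2) / l_1 = (0.76 − 0.56) / 0.76
     = 0.2 / 0.76 = 0.263158… → 0.263

0.263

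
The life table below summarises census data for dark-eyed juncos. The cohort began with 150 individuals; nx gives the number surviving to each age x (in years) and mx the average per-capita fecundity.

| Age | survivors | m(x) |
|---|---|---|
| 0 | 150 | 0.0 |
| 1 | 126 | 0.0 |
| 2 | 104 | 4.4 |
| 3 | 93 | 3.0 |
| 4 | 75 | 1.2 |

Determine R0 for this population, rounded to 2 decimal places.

lx = nx/n0 = nx/150: 1, 0.84, 0.69333…, 0.62, 0.5
lx·mx by age: 0, 0, 3.050667…, 1.86, 0.6
R0 = Σ lx·mx = 5.510667… → 5.51

5.51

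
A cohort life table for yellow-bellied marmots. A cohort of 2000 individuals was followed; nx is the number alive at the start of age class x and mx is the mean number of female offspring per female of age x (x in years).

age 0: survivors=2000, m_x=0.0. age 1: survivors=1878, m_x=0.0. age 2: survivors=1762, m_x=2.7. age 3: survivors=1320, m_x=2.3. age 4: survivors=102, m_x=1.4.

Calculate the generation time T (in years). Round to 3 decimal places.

2.419

lx = nx/n0 = nx/2000: 1, 0.939, 0.881, 0.66, 0.051
lx·mx: 0, 0, 2.3787, 1.518, 0.0714 → R0 = 3.9681
x·lx·mx: 0, 0, 4.7574, 4.554, 0.2856 → Σ = 9.597
T = 9.597 / 3.9681 = 2.418538… → 2.419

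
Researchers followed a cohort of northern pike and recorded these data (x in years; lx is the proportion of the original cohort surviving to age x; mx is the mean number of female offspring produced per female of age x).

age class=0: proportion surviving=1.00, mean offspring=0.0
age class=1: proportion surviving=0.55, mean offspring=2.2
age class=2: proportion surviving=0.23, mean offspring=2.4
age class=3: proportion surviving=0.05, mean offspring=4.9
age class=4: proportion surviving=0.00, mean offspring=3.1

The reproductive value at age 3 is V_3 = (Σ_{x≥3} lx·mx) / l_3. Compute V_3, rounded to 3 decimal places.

4.900

lx·mx for x ≥ 3: 0.245, 0 → sum = 0.245
V_3 = 0.245 / l_3 = 0.245 / 0.05 = 4.9 → 4.900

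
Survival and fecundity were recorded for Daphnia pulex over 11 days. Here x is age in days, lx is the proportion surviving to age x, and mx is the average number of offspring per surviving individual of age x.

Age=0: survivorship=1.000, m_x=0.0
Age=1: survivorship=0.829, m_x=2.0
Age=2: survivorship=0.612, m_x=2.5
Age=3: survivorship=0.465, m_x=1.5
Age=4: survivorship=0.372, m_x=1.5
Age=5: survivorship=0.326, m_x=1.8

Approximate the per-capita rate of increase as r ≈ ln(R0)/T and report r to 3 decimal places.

0.679

R0 = Σ lx·mx = 0 + 1.658 + 1.53 + 0.6975 + 0.558 + 0.5868 = 5.0303
Σ x·lx·mx = 11.9765; T = 11.9765/5.0303 = 2.38087…
r ≈ ln(R0)/T = ln(5.0303)/2.38087… = 0.67852… → 0.679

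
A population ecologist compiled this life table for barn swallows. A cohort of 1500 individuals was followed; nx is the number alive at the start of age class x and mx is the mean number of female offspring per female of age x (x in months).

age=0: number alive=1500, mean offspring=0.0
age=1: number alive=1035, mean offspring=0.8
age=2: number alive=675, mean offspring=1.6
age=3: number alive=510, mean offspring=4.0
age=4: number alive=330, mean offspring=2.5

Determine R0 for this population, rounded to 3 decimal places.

3.182

lx = nx/n0 = nx/1500: 1, 0.69, 0.45, 0.34, 0.22
lx·mx by age: 0, 0.552, 0.72, 1.36, 0.55
R0 = Σ lx·mx = 3.182 → 3.182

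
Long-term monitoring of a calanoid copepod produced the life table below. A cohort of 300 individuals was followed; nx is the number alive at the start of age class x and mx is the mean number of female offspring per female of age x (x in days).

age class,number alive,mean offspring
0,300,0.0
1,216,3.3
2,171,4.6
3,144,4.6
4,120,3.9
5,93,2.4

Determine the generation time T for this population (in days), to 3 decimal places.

lx = nx/n0 = nx/300: 1, 0.72, 0.57, 0.48, 0.4, 0.31
lx·mx: 0, 2.376, 2.622, 2.208, 1.56, 0.744 → R0 = 9.51
x·lx·mx: 0, 2.376, 5.244, 6.624, 6.24, 3.72 → Σ = 24.204
T = 24.204 / 9.51 = 2.54511… → 2.545

2.545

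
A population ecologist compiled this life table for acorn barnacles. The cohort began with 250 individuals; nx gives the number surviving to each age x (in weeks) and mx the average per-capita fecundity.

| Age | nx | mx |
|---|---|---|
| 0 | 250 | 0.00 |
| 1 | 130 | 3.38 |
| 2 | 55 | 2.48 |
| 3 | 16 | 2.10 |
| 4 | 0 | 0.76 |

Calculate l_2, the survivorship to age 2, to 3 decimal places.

l_2 = n_2/n_0 = 55/250 = 0.22 → 0.220

0.220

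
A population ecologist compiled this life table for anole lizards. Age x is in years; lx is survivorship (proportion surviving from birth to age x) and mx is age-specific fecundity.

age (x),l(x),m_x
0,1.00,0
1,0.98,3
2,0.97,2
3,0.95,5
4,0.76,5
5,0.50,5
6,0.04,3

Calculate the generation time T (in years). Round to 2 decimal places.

3.08

lx·mx: 0, 2.94, 1.94, 4.75, 3.8, 2.5, 0.12 → R0 = 16.05
x·lx·mx: 0, 2.94, 3.88, 14.25, 15.2, 12.5, 0.72 → Σ = 49.49
T = 49.49 / 16.05 = 3.083489… → 3.08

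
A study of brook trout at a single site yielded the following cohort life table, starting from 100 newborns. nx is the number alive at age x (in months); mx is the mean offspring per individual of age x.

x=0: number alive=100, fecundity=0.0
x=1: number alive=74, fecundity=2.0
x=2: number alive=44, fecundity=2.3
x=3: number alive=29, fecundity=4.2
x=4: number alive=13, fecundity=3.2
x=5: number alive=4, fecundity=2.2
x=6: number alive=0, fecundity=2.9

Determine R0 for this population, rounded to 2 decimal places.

4.21

lx = nx/n0 = nx/100: 1, 0.74, 0.44, 0.29, 0.13, 0.04, 0
lx·mx by age: 0, 1.48, 1.012, 1.218, 0.416, 0.088, 0
R0 = Σ lx·mx = 4.214 → 4.21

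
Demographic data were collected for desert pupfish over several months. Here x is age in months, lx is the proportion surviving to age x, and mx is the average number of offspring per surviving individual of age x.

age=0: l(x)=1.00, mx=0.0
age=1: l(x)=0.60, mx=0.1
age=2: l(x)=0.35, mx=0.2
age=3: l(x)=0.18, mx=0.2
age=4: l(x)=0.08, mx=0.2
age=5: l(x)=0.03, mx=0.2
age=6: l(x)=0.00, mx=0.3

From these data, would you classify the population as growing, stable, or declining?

R0 = Σ lx·mx = 0 + 0.06 + 0.07 + 0.036 + 0.016 + 0.006 + 0 = 0.188
R0 < 1, so the population is declining.

declining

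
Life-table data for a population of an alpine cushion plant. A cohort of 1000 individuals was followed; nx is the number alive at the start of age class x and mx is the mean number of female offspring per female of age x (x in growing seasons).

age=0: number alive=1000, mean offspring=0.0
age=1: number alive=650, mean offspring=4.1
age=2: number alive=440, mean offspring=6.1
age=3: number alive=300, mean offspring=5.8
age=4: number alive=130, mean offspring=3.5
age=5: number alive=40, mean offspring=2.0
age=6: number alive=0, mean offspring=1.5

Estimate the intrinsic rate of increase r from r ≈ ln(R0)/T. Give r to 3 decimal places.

1.001

lx = nx/n0 = nx/1000: 1, 0.65, 0.44, 0.3, 0.13, 0.04, 0
R0 = Σ lx·mx = 0 + 2.665 + 2.684 + 1.74 + 0.455 + 0.08 + 0 = 7.624
Σ x·lx·mx = 15.473; T = 15.473/7.624 = 2.02951…
r ≈ ln(R0)/T = ln(7.624)/2.02951… = 1.00088… → 1.001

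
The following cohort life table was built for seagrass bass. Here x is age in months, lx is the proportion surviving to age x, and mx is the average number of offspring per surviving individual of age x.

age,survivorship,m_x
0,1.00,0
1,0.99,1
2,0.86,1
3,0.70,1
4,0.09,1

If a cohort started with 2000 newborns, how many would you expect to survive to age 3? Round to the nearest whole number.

1400

Expected survivors = N0 · l_3 = 2000 × 0.70 = 1400 → 1400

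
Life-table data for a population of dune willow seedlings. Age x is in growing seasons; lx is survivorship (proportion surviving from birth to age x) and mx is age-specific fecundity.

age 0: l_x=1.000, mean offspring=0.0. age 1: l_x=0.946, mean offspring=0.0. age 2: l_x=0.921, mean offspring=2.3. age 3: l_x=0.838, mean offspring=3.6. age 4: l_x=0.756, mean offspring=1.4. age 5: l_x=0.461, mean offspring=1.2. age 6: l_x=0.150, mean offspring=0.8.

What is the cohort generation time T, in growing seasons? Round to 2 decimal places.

3.06

lx·mx: 0, 0, 2.1183, 3.0168, 1.0584, 0.5532, 0.12 → R0 = 6.8667
x·lx·mx: 0, 0, 4.2366, 9.0504, 4.2336, 2.766, 0.72 → Σ = 21.0066
T = 21.0066 / 6.8667 = 3.059199… → 3.06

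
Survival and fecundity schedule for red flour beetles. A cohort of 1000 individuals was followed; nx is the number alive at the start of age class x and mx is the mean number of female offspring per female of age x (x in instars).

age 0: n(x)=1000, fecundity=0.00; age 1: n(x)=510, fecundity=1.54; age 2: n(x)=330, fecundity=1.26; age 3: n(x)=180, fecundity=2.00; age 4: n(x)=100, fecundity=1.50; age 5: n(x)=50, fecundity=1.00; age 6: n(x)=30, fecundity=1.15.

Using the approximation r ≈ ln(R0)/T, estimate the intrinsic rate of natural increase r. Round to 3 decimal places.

lx = nx/n0 = nx/1000: 1, 0.51, 0.33, 0.18, 0.1, 0.05, 0.03
R0 = Σ lx·mx = 0 + 0.7854 + 0.4158 + 0.36 + 0.15 + 0.05 + 0.0345 = 1.7957
Σ x·lx·mx = 3.754; T = 3.754/1.7957 = 2.09055…
r ≈ ln(R0)/T = ln(1.7957)/2.09055… = 0.28002… → 0.280

0.280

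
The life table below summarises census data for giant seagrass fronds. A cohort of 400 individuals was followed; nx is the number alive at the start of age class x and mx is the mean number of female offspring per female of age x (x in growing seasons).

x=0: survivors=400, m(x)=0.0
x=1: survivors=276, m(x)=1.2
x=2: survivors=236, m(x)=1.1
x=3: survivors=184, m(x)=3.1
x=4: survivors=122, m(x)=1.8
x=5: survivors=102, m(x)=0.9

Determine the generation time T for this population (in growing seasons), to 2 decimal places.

lx = nx/n0 = nx/400: 1, 0.69, 0.59, 0.46, 0.305, 0.255
lx·mx: 0, 0.828, 0.649, 1.426, 0.549, 0.2295 → R0 = 3.6815
x·lx·mx: 0, 0.828, 1.298, 4.278, 2.196, 1.1475 → Σ = 9.7475
T = 9.7475 / 3.6815 = 2.647698… → 2.65

2.65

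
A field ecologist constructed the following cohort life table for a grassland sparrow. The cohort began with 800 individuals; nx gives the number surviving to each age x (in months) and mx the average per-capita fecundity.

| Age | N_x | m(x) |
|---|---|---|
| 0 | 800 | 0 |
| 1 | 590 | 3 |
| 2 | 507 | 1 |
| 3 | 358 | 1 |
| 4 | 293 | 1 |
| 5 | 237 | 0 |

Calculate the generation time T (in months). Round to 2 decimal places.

1.72

lx = nx/n0 = nx/800: 1, 0.7375, 0.63375, 0.4475, 0.36625, 0.29625
lx·mx: 0, 2.2125, 0.63375, 0.4475, 0.36625, 0 → R0 = 3.66
x·lx·mx: 0, 2.2125, 1.2675, 1.3425, 1.465, 0 → Σ = 6.2875
T = 6.2875 / 3.66 = 1.717896… → 1.72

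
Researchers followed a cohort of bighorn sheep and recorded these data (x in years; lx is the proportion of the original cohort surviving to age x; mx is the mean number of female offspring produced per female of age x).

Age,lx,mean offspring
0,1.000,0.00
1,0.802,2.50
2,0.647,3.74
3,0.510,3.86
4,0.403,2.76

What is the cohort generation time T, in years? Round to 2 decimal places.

lx·mx: 0, 2.005, 2.41978, 1.9686, 1.11228 → R0 = 7.50566
x·lx·mx: 0, 2.005, 4.83956, 5.9058, 4.44912 → Σ = 17.19948
T = 17.19948 / 7.50566 = 2.291535… → 2.29

2.29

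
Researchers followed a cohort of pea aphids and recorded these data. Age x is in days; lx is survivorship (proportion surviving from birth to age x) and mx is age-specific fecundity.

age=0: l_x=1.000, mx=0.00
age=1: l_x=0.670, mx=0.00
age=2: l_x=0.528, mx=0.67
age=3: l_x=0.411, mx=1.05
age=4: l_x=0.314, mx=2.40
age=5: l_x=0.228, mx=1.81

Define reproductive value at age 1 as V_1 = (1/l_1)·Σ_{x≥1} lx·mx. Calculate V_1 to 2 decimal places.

lx·mx for x ≥ 1: 0, 0.35376, 0.43155, 0.7536, 0.41268 → sum = 1.95159
V_1 = 1.95159 / l_1 = 1.95159 / 0.67 = 2.912821… → 2.91

2.91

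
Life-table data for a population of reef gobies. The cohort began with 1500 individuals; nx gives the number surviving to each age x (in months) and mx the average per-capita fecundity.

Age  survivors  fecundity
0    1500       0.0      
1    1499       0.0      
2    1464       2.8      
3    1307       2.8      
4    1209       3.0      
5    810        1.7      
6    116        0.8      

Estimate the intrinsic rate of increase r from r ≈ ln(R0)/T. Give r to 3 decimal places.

lx = nx/n0 = nx/1500: 1, 0.99933…, 0.976, 0.87133…, 0.806, 0.54, 0.07733…
R0 = Σ lx·mx = 0 + 0 + 2.7328 + 2.43973… + 2.418 + 0.918 + 0.06187… = 8.5704…
Σ x·lx·mx = 27.418…; T = 27.418…/8.5704… = 3.19915…
r ≈ ln(R0)/T = ln(8.5704…)/3.19915… = 0.67153… → 0.672

0.672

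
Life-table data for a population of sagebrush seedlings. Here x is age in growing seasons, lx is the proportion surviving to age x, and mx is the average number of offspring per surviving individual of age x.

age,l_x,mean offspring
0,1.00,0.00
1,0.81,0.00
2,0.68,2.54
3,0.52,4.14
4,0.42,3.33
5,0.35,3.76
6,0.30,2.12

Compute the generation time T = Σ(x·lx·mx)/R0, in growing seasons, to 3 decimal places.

lx·mx: 0, 0, 1.7272, 2.1528, 1.3986, 1.316, 0.636 → R0 = 7.2306
x·lx·mx: 0, 0, 3.4544, 6.4584, 5.5944, 6.58, 3.816 → Σ = 25.9032
T = 25.9032 / 7.2306 = 3.582441… → 3.582

3.582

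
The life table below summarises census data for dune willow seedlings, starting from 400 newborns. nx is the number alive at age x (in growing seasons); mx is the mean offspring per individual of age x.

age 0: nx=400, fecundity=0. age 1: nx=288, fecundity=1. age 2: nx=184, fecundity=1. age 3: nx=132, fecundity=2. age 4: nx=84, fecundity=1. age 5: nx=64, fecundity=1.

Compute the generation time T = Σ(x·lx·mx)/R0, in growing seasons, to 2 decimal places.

lx = nx/n0 = nx/400: 1, 0.72, 0.46, 0.33, 0.21, 0.16
lx·mx: 0, 0.72, 0.46, 0.66, 0.21, 0.16 → R0 = 2.21
x·lx·mx: 0, 0.72, 0.92, 1.98, 0.84, 0.8 → Σ = 5.26
T = 5.26 / 2.21 = 2.38009… → 2.38

2.38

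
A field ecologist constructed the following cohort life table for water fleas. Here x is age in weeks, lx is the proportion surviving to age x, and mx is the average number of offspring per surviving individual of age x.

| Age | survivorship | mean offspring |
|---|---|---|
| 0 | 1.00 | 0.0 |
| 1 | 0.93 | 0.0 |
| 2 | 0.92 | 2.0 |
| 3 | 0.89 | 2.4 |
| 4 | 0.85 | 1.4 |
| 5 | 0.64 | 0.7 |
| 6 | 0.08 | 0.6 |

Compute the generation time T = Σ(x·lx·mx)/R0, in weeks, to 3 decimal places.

lx·mx: 0, 0, 1.84, 2.136, 1.19, 0.448, 0.048 → R0 = 5.662
x·lx·mx: 0, 0, 3.68, 6.408, 4.76, 2.24, 0.288 → Σ = 17.376
T = 17.376 / 5.662 = 3.06888… → 3.069

3.069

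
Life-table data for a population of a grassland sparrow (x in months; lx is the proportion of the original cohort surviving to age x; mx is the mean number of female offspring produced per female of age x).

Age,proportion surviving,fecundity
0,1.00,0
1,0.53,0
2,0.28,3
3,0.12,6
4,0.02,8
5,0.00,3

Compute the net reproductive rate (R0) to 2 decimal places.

1.72

lx·mx by age: 0, 0, 0.84, 0.72, 0.16, 0
R0 = Σ lx·mx = 1.72 → 1.72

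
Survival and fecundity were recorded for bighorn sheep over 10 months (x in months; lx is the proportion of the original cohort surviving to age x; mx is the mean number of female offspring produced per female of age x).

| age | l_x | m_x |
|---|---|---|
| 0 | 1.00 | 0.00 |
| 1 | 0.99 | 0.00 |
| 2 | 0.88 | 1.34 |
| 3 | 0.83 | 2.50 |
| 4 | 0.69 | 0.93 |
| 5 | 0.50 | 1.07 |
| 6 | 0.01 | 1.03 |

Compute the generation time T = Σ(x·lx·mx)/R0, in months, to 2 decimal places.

lx·mx: 0, 0, 1.1792, 2.075, 0.6417, 0.535, 0.0103 → R0 = 4.4412
x·lx·mx: 0, 0, 2.3584, 6.225, 2.5668, 2.675, 0.0618 → Σ = 13.887
T = 13.887 / 4.4412 = 3.126858… → 3.13

3.13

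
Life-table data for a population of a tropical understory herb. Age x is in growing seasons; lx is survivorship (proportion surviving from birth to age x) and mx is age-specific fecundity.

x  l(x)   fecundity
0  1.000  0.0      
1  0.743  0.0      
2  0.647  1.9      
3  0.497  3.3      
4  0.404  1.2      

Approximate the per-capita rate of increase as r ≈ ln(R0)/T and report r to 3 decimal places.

0.436

R0 = Σ lx·mx = 0 + 0 + 1.2293 + 1.6401 + 0.4848 = 3.3542
Σ x·lx·mx = 9.3181; T = 9.3181/3.3542 = 2.77804…
r ≈ ln(R0)/T = ln(3.3542)/2.77804… = 0.43564… → 0.436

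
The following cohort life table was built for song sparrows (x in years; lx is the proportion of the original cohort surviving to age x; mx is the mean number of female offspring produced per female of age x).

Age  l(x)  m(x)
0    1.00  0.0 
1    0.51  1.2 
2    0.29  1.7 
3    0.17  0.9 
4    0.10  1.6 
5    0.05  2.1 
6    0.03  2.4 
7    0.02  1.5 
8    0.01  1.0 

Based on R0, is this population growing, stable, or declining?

growing

R0 = Σ lx·mx = 0 + 0.612 + 0.493 + 0.153 + 0.16 + 0.105 + 0.072 + 0.03 + 0.01 = 1.635
R0 > 1, so the population is growing.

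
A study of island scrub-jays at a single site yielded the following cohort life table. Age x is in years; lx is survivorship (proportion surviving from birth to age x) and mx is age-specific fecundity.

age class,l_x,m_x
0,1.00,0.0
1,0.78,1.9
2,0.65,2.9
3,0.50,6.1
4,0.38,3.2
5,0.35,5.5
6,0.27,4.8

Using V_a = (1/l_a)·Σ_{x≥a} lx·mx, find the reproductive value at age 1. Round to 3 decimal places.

lx·mx for x ≥ 1: 1.482, 1.885, 3.05, 1.216, 1.925, 1.296 → sum = 10.854
V_1 = 10.854 / l_1 = 10.854 / 0.78 = 13.915385… → 13.915

13.915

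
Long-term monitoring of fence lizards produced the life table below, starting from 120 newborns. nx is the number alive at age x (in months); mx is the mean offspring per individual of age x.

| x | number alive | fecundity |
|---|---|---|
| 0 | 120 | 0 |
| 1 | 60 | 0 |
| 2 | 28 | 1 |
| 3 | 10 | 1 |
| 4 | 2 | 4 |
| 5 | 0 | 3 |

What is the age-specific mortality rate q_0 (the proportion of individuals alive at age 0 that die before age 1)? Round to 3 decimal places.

0.500

lx = nx/n0 = nx/120: 1, 0.5, 0.23333…, 0.08333…, 0.01667…, 0
q_0 = (l_0 − l_1) / l_0 = (1 − 0.5) / 1
     = 0.5 / 1 = 0.5 → 0.500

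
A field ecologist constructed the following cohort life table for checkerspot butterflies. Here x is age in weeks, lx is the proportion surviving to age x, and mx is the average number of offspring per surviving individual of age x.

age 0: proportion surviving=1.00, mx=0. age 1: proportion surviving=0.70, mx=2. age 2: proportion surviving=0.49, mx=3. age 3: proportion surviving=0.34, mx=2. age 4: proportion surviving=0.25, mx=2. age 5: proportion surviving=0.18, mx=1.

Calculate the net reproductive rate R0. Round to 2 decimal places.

4.23

lx·mx by age: 0, 1.4, 1.47, 0.68, 0.5, 0.18
R0 = Σ lx·mx = 4.23 → 4.23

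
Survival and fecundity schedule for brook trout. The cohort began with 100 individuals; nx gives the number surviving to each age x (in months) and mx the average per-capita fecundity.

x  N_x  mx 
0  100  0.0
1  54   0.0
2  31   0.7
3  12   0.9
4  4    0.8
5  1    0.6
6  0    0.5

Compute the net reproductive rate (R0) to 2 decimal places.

lx = nx/n0 = nx/100: 1, 0.54, 0.31, 0.12, 0.04, 0.01, 0
lx·mx by age: 0, 0, 0.217, 0.108, 0.032, 0.006, 0
R0 = Σ lx·mx = 0.363 → 0.36

0.36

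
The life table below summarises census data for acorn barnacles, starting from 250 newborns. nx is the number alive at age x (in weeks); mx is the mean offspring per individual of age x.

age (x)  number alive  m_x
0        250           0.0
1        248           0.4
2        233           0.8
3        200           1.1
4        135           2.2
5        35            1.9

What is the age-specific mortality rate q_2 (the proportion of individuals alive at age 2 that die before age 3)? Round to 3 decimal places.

0.142

lx = nx/n0 = nx/250: 1, 0.992, 0.932, 0.8, 0.54, 0.14
q_2 = (l_2 − l_3) / l_2 = (0.932 − 0.8) / 0.932
     = 0.132 / 0.932 = 0.141631… → 0.142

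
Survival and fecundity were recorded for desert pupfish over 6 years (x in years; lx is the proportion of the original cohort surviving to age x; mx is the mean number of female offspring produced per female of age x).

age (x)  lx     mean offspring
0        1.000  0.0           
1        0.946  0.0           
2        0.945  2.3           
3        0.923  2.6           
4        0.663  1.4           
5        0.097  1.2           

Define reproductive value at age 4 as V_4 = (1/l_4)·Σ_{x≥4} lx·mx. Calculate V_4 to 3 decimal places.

lx·mx for x ≥ 4: 0.9282, 0.1164 → sum = 1.0446
V_4 = 1.0446 / l_4 = 1.0446 / 0.663 = 1.575566… → 1.576

1.576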